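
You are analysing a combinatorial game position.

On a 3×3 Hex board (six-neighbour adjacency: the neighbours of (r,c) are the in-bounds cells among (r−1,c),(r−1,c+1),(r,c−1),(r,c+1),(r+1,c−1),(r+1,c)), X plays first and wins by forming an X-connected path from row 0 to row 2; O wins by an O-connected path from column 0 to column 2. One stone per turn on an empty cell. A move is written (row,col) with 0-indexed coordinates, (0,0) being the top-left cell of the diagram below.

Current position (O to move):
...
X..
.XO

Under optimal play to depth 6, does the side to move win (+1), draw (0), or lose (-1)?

value(.../X../.XO, O) = -1

p1 O@[.../X../.XO]: (0,0)[O../X../.XO]-1* (0,1)[.O./X../.XO]-1 (0,2)[..O/X../.XO]-1 (1,1)[.../XO./.XO]-1 (1,2)[.../X.O/.XO]-1 (2,0)[.../X../OXO]-1
p2 X@[O../X../.XO]: (0,1)[OX./X../.XO]+1* (0,2)[O.X/X../.XO]+1 (1,1)[O../XX./.XO]+1 (1,2)[O../X.X/.XO]+1 (2,0)[O../X../XXO]+1
p3 O@[OX./X../.XO]: (0,2)[OXO/X../.XO]-1* (1,1)[OX./XO./.XO]-1 (1,2)[OX./X.O/.XO]-1 (2,0)[OX./X../OXO]-1
p4 X@[OXO/X../.XO]: (1,1)[OXO/XX./.XO]+1* (1,2)[OXO/X.X/.XO]+1 (2,0)[OXO/X../XXO]+1
p5 O@[OXO/XX./.XO] terminal -1; root [.../X../.XO] d6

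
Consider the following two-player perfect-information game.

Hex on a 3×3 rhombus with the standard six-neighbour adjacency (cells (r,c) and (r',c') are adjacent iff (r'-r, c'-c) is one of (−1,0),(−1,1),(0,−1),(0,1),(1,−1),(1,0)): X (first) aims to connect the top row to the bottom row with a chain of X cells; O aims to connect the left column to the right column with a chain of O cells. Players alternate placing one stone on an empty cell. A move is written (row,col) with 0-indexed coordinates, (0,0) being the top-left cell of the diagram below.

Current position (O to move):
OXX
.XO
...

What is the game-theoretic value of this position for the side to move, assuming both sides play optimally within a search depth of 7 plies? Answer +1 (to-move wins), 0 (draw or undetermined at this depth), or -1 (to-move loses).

ply 1, O at OXX/.XO/... | (1,0)=-1→OXX/OXO/...*; (2,0)=-1→OXX/.XO/O..; (2,1)=-1→OXX/.XO/.O.; (2,2)=-1→OXX/.XO/..O
ply 2, X at OXX/OXO/... | (2,0)=+1→OXX/OXO/X..*; (2,1)=+1→OXX/OXO/.X.; (2,2)=+1→OXX/OXO/..X
ply 3: OXX/OXO/X.. is terminal -1 (O); from OXX/.XO/... depth 7

value(OXX/.XO/..., O) = -1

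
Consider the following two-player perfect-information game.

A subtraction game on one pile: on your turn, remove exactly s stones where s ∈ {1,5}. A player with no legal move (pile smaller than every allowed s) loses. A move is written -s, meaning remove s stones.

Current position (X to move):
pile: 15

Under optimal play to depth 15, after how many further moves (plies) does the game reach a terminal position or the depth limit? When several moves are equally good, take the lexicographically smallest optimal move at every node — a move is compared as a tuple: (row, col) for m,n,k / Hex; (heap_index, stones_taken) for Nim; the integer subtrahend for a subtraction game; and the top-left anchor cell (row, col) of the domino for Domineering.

PV length from [15]: 15 plies

ply 1, X at 15 | -1=+1→14*; -5=+1→10
ply 2, O at 14 | -1=-1→13*; -5=-1→9
ply 3, X at 13 | -1=+1→12*; -5=+1→8
ply 4, O at 12 | -1=-1→11*; -5=-1→7
ply 5, X at 11 | -1=+1→10*; -5=+1→6
ply 6, O at 10 | -1=-1→9*; -5=-1→5
ply 7, X at 9 | -1=+1→8*; -5=+1→4
ply 8, O at 8 | -1=-1→7*; -5=-1→3
ply 9, X at 7 | -1=+1→6*; -5=+1→2
ply 10, O at 6 | -1=-1→5*; -5=-1→1
ply 11, X at 5 | -1=+1→4*; -5=+1→0
ply 12, O at 4 | -1=-1→3*
ply 13, X at 3 | -1=+1→2*
ply 14, O at 2 | -1=-1→1*
ply 15, X at 1 | -1=+1→0*
ply 16: 0 is terminal -1 (O); from 15 depth 15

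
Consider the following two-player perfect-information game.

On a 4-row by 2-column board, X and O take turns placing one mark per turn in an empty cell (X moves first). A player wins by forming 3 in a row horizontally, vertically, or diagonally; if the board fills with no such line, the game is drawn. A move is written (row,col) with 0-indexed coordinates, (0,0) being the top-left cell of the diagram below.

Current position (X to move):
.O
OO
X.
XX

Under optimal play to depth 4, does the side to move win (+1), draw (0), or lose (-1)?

ply 1, X at .O/OO/X./XX | (0,0)=-1→XO/OO/X./XX; (2,1)=+0→.O/OO/XX/XX*
ply 2, O at .O/OO/XX/XX | (0,0)=+0→OO/OO/XX/XX*
ply 3: OO/OO/XX/XX is terminal +0 (X); from .O/OO/X./XX depth 4

value(.O/OO/X./XX, X) = 0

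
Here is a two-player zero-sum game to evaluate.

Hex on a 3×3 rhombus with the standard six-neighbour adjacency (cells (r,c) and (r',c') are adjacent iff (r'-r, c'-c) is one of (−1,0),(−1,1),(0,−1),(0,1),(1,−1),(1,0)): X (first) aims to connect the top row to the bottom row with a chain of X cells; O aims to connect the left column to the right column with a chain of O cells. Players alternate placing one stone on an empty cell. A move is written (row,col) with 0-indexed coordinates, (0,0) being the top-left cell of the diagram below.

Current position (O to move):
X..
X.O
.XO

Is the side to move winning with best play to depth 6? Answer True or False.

O winning at [X../X.O/.XO]: False

[X../X.O/.XO] O move#1: (0,1):-1/XO./X.O/.XO*, (0,2):-1/X.O/X.O/.XO, (1,1):-1/X../XOO/.XO, (2,0):-1/X../X.O/OXO
[XO./X.O/.XO] X move#2: (0,2):+1/XOX/X.O/.XO*, (1,1):+1/XO./XXO/.XO, (2,0):+1/XO./X.O/XXO
[XOX/X.O/.XO] O move#3: (1,1):-1/XOX/XOO/.XO*, (2,0):-1/XOX/X.O/OXO
[XOX/XOO/.XO] X move#4: (2,0):+1/XOX/XOO/XXO*
[XOX/XOO/XXO] end (terminal -1, O#5); searched X../X.O/.XO to 6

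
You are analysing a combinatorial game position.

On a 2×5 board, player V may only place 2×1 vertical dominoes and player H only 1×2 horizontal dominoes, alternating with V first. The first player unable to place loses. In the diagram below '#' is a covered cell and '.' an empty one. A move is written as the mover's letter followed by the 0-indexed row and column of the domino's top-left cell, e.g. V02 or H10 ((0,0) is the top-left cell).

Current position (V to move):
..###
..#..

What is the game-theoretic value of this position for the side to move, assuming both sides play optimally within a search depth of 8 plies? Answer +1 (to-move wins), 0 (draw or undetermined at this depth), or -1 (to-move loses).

value(..###/..#.., V) = +1

[..###/..#..] V move#1: V00:+1/#.###/#.#..*, V01:+1/.####/.##..
[#.###/#.#..] H move#2: H13:-1/#.###/#.###*
[#.###/#.###] V move#3: V01:+1/#####/#####*
[#####/#####] end (terminal -1, H#4); searched ..###/..#.. to 8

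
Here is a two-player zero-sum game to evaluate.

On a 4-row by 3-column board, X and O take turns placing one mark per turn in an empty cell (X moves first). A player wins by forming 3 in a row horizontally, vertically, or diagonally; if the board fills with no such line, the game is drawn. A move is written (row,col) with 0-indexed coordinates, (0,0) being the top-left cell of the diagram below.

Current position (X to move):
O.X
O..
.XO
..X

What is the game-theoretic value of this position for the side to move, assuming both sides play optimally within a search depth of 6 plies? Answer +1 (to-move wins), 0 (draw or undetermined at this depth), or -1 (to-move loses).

value(O.X/O../.XO/..X, X) = -1

ply 1, X at O.X/O../.XO/..X | (0,1)=-1→OXX/O../.XO/..X*; (1,1)=-1→O.X/OX./.XO/..X; (1,2)=-1→O.X/O.X/.XO/..X; (2,0)=-1→O.X/O../XXO/..X; (3,0)=-1→O.X/O../.XO/X.X; (3,1)=-1→O.X/O../.XO/.XX
ply 2, O at OXX/O../.XO/..X | (1,1)=+1→OXX/OO./.XO/..X*; (1,2)=-1→OXX/O.O/.XO/..X; (2,0)=+1→OXX/O../OXO/..X; (3,0)=-1→OXX/O../.XO/O.X; (3,1)=-1→OXX/O../.XO/.OX
ply 3: OXX/OO./.XO/..X is terminal -1 (X); from O.X/O../.XO/..X depth 6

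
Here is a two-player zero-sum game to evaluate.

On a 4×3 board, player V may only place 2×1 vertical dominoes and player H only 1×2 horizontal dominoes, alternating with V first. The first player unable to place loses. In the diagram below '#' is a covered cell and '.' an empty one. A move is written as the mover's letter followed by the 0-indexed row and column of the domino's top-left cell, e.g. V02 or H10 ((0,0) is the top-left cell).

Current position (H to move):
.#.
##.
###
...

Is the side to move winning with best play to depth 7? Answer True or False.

H winning at [.#./##./###/...]: False

p1 H@[.#./##./###/...]: H30[.#./##./###/##.]-1* H31[.#./##./###/.##]-1
p2 V@[.#./##./###/##.]: V02[.##/###/###/##.]+1*
p3 H@[.##/###/###/##.] terminal -1; root [.#./##./###/...] d7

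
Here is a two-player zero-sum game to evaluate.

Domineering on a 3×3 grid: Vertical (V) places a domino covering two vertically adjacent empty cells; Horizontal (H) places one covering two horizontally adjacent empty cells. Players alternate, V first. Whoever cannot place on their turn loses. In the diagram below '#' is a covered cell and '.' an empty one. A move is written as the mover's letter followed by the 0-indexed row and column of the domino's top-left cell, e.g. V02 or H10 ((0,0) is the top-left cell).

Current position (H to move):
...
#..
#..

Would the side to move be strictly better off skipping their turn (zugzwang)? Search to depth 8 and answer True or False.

p1 H@[.../#../#..]: H00[##./#../#..]-1 H01[.##/#../#..]-1 H11[.../###/#..]+1* H21[.../#../###]-1
p2 V@[.../###/#..] terminal -1; root [.../#../#..] d8
suppose H passes — search the same position with V to move:
pass> p1 V@[.../#../#..]: V01[.#./##./#..]+1* V02[..#/#.#/#..]+1 V11[.../##./##.]+1 V12[.../#.#/#.#]+1
pass> p2 H@[.#./##./#..]: H21[.#./##./###]-1*
pass> p3 V@[.#./##./###]: V02[.##/###/###]+1*
pass> p4 H@[.##/###/###] terminal -1; root [.../#../#..] d8
for H: play +1, pass -1

zugzwang(.../#../#.., H) = False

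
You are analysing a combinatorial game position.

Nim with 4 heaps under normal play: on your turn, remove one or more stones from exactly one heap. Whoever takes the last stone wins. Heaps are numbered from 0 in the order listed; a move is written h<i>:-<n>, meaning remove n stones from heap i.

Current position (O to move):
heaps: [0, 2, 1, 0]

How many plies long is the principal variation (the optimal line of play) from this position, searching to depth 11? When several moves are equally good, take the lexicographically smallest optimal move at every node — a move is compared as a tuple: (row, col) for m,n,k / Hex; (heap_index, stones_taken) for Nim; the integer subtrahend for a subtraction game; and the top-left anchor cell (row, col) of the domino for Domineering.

ply 1, O at (0,2,1,0) | h1:-1=+1→(0,1,1,0)*; h1:-2=-1→(0,0,1,0); h2:-1=-1→(0,2,0,0)
ply 2, X at (0,1,1,0) | h1:-1=-1→(0,0,1,0)*; h2:-1=-1→(0,1,0,0)
ply 3, O at (0,0,1,0) | h2:-1=+1→(0,0,0,0)*
ply 4: (0,0,0,0) is terminal -1 (X); from (0,2,1,0) depth 11

PV length from [(0,2,1,0)]: 3 plies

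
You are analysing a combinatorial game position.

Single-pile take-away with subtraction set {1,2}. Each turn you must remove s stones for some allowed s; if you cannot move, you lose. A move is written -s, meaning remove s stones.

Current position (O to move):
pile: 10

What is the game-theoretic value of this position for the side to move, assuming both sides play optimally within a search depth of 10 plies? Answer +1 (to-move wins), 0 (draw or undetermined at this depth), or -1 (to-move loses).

value(10, O) = +1

p1 O@[10]: -1[9]+1* -2[8]-1
p2 X@[9]: -1[8]-1* -2[7]-1
p3 O@[8]: -1[7]-1 -2[6]+1*
p4 X@[6]: -1[5]-1* -2[4]-1
p5 O@[5]: -1[4]-1 -2[3]+1*
p6 X@[3]: -1[2]-1* -2[1]-1
p7 O@[2]: -1[1]-1 -2[0]+1*
p8 X@[0] terminal -1; root [10] d10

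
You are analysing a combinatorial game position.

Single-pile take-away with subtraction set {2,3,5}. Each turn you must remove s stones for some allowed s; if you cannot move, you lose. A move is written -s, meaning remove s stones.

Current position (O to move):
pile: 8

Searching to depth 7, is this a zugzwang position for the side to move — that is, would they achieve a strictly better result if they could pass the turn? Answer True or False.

zugzwang(8, O) = True

p1 O@[8]: -2[6]-1* -3[5]-1 -5[3]-1
p2 X@[6]: -2[4]-1 -3[3]-1 -5[1]+1*
p3 O@[1] terminal -1; root [8] d7
pass branch (X moves first from the same position):
  | p1 X@[8]: -2[6]-1* -3[5]-1 -5[3]-1
  | p2 O@[6]: -2[4]-1 -3[3]-1 -5[1]+1*
  | p3 X@[1] terminal -1; root [8] d7
O moving scores -1; O passing scores +1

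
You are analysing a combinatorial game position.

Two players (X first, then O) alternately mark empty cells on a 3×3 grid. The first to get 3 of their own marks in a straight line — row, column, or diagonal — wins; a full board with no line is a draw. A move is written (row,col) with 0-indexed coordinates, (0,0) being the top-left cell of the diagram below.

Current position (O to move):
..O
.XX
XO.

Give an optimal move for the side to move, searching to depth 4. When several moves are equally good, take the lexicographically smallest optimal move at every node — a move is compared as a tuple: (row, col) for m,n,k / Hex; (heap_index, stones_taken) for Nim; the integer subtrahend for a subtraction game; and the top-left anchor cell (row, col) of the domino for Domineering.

O's best at [..O/.XX/XO.]: (1,0)

ply 1, O at ..O/.XX/XO. | (0,0)=-1→O.O/.XX/XO.; (0,1)=-1→.OO/.XX/XO.; (1,0)=+0→..O/OXX/XO.*; (2,2)=-1→..O/.XX/XOO
ply 2, X at ..O/OXX/XO. | (0,0)=+0→X.O/OXX/XO.*; (0,1)=+0→.XO/OXX/XO.; (2,2)=+0→..O/OXX/XOX
ply 3, O at X.O/OXX/XO. | (0,1)=-1→XOO/OXX/XO.; (2,2)=+0→X.O/OXX/XOO*
ply 4, X at X.O/OXX/XOO | (0,1)=+0→XXO/OXX/XOO*
ply 5: XXO/OXX/XOO is terminal +0 (O); from ..O/.XX/XO. depth 4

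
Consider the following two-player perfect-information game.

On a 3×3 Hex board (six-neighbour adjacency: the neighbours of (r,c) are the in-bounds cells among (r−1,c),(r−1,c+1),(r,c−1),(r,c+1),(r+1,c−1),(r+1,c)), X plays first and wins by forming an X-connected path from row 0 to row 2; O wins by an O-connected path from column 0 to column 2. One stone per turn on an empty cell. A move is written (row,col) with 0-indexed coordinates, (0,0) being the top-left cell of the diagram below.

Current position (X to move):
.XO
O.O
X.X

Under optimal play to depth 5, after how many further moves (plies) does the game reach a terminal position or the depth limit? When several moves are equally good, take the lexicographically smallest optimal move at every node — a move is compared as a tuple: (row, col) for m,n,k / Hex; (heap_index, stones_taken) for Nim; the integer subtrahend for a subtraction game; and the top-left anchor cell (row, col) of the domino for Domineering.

[.XO/O.O/X.X] X move#1: (0,0):-1/XXO/O.O/X.X, (1,1):+1/.XO/OXO/X.X*, (2,1):-1/.XO/O.O/XXX
[.XO/OXO/X.X] end (terminal -1, O#2); searched .XO/O.O/X.X to 5

PV length from [.XO/O.O/X.X]: 1 ply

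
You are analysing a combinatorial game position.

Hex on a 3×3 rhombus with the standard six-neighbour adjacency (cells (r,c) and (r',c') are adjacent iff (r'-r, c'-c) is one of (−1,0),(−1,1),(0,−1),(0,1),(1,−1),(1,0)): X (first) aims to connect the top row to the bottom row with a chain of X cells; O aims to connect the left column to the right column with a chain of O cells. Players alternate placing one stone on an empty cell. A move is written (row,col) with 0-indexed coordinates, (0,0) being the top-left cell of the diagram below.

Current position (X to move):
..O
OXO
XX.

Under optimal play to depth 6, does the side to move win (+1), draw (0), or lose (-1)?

value(..O/OXO/XX., X) = +1

p1 X@[..O/OXO/XX.]: (0,0)[X.O/OXO/XX.]-1 (0,1)[.XO/OXO/XX.]+1* (2,2)[..O/OXO/XXX]-1
p2 O@[.XO/OXO/XX.] terminal -1; root [..O/OXO/XX.] d6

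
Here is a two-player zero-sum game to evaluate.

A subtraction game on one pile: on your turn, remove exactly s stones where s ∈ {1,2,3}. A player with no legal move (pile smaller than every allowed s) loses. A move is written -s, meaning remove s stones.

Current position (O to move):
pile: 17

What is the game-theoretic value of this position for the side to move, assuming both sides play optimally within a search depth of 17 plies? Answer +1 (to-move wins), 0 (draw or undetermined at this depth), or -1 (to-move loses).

value(17, O) = +1

[17] O move#1: -1:+1/16*, -2:-1/15, -3:-1/14
[16] X move#2: -1:-1/15*, -2:-1/14, -3:-1/13
[15] O move#3: -1:-1/14, -2:-1/13, -3:+1/12*
[12] X move#4: -1:-1/11*, -2:-1/10, -3:-1/9
[11] O move#5: -1:-1/10, -2:-1/9, -3:+1/8*
[8] X move#6: -1:-1/7*, -2:-1/6, -3:-1/5
[7] O move#7: -1:-1/6, -2:-1/5, -3:+1/4*
[4] X move#8: -1:-1/3*, -2:-1/2, -3:-1/1
[3] O move#9: -1:-1/2, -2:-1/1, -3:+1/0*
[0] end (terminal -1, X#10); searched 17 to 17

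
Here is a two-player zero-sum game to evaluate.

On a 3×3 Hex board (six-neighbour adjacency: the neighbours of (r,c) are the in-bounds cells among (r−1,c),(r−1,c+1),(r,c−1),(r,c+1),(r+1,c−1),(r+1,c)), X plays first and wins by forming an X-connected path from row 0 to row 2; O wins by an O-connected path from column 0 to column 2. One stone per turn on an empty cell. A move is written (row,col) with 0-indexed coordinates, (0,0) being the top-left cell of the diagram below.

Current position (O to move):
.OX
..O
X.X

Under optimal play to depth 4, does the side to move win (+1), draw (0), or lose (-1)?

value(.OX/..O/X.X, O) = +1

ply 1, O at .OX/..O/X.X | (0,0)=-1→OOX/..O/X.X; (1,0)=-1→.OX/O.O/X.X; (1,1)=+1→.OX/.OO/X.X*; (2,1)=-1→.OX/..O/XOX
ply 2, X at .OX/.OO/X.X | (0,0)=-1→XOX/.OO/X.X*; (1,0)=-1→.OX/XOO/X.X; (2,1)=-1→.OX/.OO/XXX
ply 3, O at XOX/.OO/X.X | (1,0)=+1→XOX/OOO/X.X*; (2,1)=-1→XOX/.OO/XOX
ply 4: XOX/OOO/X.X is terminal -1 (X); from .OX/..O/X.X depth 4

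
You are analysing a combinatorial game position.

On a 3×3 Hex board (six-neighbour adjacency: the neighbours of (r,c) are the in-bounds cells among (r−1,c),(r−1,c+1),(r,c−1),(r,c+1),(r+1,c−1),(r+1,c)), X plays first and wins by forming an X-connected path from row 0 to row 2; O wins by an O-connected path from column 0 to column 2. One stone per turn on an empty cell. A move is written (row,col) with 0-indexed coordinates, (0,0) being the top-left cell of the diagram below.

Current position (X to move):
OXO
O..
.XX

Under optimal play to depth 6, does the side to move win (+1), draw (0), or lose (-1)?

[OXO/O../.XX] X move#1: (1,1):+1/OXO/OX./.XX*, (1,2):-1/OXO/O.X/.XX, (2,0):-1/OXO/O../XXX
[OXO/OX./.XX] end (terminal -1, O#2); searched OXO/O../.XX to 6

value(OXO/O../.XX, X) = +1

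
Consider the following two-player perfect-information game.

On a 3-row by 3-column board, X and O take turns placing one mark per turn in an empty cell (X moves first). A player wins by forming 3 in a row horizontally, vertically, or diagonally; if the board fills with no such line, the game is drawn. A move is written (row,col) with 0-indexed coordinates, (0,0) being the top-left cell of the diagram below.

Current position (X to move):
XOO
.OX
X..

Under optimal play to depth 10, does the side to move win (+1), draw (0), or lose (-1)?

value(XOO/.OX/X.., X) = +1

[XOO/.OX/X..] X move#1: (1,0):+1/XOO/XOX/X..*, (2,1):+1/XOO/.OX/XX., (2,2):-1/XOO/.OX/X.X
[XOO/XOX/X..] end (terminal -1, O#2); searched XOO/.OX/X.. to 10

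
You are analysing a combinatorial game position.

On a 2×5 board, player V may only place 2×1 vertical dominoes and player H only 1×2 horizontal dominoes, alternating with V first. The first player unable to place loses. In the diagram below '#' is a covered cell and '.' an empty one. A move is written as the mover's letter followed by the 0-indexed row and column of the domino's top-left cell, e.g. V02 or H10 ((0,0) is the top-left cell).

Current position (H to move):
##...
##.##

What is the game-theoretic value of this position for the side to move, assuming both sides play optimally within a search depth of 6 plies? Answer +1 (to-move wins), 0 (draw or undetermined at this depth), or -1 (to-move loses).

value(##.../##.##, H) = +1

[##.../##.##] H move#1: H02:+1/####./##.##*, H03:-1/##.##/##.##
[####./##.##] end (terminal -1, V#2); searched ##.../##.## to 6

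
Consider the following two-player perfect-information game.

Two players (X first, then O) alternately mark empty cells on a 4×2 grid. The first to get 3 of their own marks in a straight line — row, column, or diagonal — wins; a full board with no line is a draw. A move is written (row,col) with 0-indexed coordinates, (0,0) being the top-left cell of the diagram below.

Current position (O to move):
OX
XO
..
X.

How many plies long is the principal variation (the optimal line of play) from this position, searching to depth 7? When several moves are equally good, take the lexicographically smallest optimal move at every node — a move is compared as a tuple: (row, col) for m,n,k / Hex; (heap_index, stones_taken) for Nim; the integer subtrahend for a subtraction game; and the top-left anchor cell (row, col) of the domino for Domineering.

ply 1, O at OX/XO/../X. | (2,0)=+0→OX/XO/O./X.*; (2,1)=-1→OX/XO/.O/X.; (3,1)=-1→OX/XO/../XO
ply 2, X at OX/XO/O./X. | (2,1)=+0→OX/XO/OX/X.*; (3,1)=+0→OX/XO/O./XX
ply 3, O at OX/XO/OX/X. | (3,1)=+0→OX/XO/OX/XO*
ply 4: OX/XO/OX/XO is terminal +0 (X); from OX/XO/../X. depth 7

PV length from [OX/XO/../X.]: 3 plies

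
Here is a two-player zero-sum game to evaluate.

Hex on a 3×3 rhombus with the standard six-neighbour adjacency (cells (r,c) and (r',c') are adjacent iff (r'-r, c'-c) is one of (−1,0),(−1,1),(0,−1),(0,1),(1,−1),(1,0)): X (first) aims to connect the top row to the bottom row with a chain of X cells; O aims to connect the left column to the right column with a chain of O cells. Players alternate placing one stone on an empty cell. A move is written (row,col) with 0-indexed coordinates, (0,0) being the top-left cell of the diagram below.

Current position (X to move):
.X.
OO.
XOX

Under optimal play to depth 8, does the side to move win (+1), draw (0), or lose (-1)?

value(.X./OO./XOX, X) = -1

ply 1, X at .X./OO./XOX | (0,0)=-1→XX./OO./XOX*; (0,2)=-1→.XX/OO./XOX; (1,2)=-1→.X./OOX/XOX
ply 2, O at XX./OO./XOX | (0,2)=+1→XXO/OO./XOX*; (1,2)=+1→XX./OOO/XOX
ply 3: XXO/OO./XOX is terminal -1 (X); from .X./OO./XOX depth 8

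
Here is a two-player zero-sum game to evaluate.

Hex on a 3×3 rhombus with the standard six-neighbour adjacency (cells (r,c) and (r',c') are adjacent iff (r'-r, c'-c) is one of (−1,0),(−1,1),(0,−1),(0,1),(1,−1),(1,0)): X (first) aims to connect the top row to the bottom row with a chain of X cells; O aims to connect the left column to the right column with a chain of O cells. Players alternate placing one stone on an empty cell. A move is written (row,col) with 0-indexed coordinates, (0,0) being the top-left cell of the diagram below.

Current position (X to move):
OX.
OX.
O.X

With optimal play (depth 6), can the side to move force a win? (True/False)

X winning at [OX./OX./O.X]: True

p1 X@[OX./OX./O.X]: (0,2)[OXX/OX./O.X]+1* (1,2)[OX./OXX/O.X]+1 (2,1)[OX./OX./OXX]+1
p2 O@[OXX/OX./O.X]: (1,2)[OXX/OXO/O.X]-1* (2,1)[OXX/OX./OOX]-1
p3 X@[OXX/OXO/O.X]: (2,1)[OXX/OXO/OXX]+1*
p4 O@[OXX/OXO/OXX] terminal -1; root [OX./OX./O.X] d6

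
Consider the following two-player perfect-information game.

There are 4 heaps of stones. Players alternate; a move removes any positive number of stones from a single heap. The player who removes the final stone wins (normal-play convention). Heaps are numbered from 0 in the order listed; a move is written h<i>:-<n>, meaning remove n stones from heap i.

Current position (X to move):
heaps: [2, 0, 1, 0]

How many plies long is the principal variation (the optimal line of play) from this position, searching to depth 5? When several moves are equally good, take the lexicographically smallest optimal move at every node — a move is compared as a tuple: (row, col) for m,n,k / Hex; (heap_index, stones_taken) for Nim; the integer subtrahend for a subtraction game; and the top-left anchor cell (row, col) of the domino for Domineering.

PV length from [(2,0,1,0)]: 3 plies

p1 X@[(2,0,1,0)]: h0:-1[(1,0,1,0)]+1* h0:-2[(0,0,1,0)]-1 h2:-1[(2,0,0,0)]-1
p2 O@[(1,0,1,0)]: h0:-1[(0,0,1,0)]-1* h2:-1[(1,0,0,0)]-1
p3 X@[(0,0,1,0)]: h2:-1[(0,0,0,0)]+1*
p4 O@[(0,0,0,0)] terminal -1; root [(2,0,1,0)] d5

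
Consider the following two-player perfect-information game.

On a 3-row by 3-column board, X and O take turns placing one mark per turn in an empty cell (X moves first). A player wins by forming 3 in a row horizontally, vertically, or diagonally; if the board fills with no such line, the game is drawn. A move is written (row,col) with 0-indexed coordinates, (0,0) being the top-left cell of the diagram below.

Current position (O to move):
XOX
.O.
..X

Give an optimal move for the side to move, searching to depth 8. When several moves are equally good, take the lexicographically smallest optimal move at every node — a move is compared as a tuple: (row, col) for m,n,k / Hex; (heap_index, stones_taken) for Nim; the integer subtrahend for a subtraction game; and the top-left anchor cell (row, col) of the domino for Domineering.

O's best at [XOX/.O./..X]: (1,2)

p1 O@[XOX/.O./..X]: (1,0)[XOX/OO./..X]-1 (1,2)[XOX/.OO/..X]+1* (2,0)[XOX/.O./O.X]-1 (2,1)[XOX/.O./.OX]+1
p2 X@[XOX/.OO/..X]: (1,0)[XOX/XOO/..X]-1* (2,0)[XOX/.OO/X.X]-1 (2,1)[XOX/.OO/.XX]-1
p3 O@[XOX/XOO/..X]: (2,0)[XOX/XOO/O.X]+0 (2,1)[XOX/XOO/.OX]+1*
p4 X@[XOX/XOO/.OX] terminal -1; root [XOX/.O./..X] d8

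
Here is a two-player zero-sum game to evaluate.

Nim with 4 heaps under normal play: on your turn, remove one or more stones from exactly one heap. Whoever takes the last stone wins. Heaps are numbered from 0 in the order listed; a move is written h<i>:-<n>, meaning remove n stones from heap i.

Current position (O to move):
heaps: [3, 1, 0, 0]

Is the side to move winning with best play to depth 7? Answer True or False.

O winning at [(3,1,0,0)]: True

p1 O@[(3,1,0,0)]: h0:-1[(2,1,0,0)]-1 h0:-2[(1,1,0,0)]+1* h0:-3[(0,1,0,0)]-1 h1:-1[(3,0,0,0)]-1
p2 X@[(1,1,0,0)]: h0:-1[(0,1,0,0)]-1* h1:-1[(1,0,0,0)]-1
p3 O@[(0,1,0,0)]: h1:-1[(0,0,0,0)]+1*
p4 X@[(0,0,0,0)] terminal -1; root [(3,1,0,0)] d7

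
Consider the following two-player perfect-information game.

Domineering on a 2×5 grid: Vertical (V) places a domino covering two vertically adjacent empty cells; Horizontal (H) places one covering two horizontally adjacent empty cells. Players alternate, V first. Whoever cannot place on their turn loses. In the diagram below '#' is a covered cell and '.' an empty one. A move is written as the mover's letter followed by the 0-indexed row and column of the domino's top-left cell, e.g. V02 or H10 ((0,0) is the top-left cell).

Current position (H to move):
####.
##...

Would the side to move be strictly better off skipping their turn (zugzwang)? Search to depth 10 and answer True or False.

zugzwang(####./##..., H) = False

ply 1, H at ####./##... | H12=-1→####./####.; H13=+1→####./##.##*
ply 2: ####./##.## is terminal -1 (V); from ####./##... depth 10
if H skipped the turn, V would face:
~ ply 1, V at ####./##... | V04=-1→#####/##..#*
~ ply 2, H at #####/##..# | H12=+1→#####/#####*
~ ply 3: #####/##### is terminal -1 (V); from ####./##... depth 10
compare (H): move=+1 vs pass=+1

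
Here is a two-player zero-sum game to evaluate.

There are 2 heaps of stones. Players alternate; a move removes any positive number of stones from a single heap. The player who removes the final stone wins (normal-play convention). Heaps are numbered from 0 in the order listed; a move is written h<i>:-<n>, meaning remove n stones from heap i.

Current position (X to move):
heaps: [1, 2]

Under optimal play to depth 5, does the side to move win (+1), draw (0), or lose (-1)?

ply 1, X at (1,2) | h0:-1=-1→(0,2); h1:-1=+1→(1,1)*; h1:-2=-1→(1,0)
ply 2, O at (1,1) | h0:-1=-1→(0,1)*; h1:-1=-1→(1,0)
ply 3, X at (0,1) | h1:-1=+1→(0,0)*
ply 4: (0,0) is terminal -1 (O); from (1,2) depth 5

value((1,2), X) = +1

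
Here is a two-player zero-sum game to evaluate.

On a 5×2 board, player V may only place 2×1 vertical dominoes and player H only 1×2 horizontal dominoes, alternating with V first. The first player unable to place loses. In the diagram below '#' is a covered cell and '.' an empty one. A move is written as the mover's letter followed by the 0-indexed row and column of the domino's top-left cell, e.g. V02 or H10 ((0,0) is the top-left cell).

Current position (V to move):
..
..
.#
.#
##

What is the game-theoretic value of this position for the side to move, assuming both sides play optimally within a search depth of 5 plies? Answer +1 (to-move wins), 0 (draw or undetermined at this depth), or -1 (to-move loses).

value(../../.#/.#/##, V) = +1

ply 1, V at ../../.#/.#/## | V00=+1→#./#./.#/.#/##*; V01=+1→.#/.#/.#/.#/##; V10=-1→../#./##/.#/##; V20=-1→../../##/##/##
ply 2: #./#./.#/.#/## is terminal -1 (H); from ../../.#/.#/## depth 5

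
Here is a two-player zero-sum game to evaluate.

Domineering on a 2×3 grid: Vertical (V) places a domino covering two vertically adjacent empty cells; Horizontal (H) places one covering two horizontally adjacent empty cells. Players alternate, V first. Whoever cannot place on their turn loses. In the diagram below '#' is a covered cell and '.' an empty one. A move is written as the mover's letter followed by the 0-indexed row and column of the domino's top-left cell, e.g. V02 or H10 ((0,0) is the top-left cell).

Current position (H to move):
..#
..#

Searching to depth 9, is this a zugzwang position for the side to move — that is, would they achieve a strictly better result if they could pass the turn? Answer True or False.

ply 1, H at ..#/..# | H00=+1→###/..#*; H10=+1→..#/###
ply 2: ###/..# is terminal -1 (V); from ..#/..# depth 9
pass branch (V moves first from the same position):
  | ply 1, V at ..#/..# | V00=+1→#.#/#.#*; V01=+1→.##/.##
  | ply 2: #.#/#.# is terminal -1 (H); from ..#/..# depth 9
H moving scores +1; H passing scores -1

zugzwang(..#/..#, H) = False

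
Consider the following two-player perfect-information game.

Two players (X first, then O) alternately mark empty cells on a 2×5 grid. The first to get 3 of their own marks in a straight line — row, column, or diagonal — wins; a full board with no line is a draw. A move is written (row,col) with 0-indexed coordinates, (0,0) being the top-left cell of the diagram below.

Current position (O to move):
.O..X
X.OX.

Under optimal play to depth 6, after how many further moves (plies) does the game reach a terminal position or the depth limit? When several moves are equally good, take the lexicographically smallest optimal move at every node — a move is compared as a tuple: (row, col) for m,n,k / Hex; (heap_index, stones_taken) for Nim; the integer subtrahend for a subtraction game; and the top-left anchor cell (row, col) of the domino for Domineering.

PV length from [.O..X/X.OX.]: 3 plies

ply 1, O at .O..X/X.OX. | (0,0)=+0→OO..X/X.OX.; (0,2)=+1→.OO.X/X.OX.*; (0,3)=+0→.O.OX/X.OX.; (1,1)=+0→.O..X/XOOX.; (1,4)=+0→.O..X/X.OXO
ply 2, X at .OO.X/X.OX. | (0,0)=-1→XOO.X/X.OX.*; (0,3)=-1→.OOXX/X.OX.; (1,1)=-1→.OO.X/XXOX.; (1,4)=-1→.OO.X/X.OXX
ply 3, O at XOO.X/X.OX. | (0,3)=+1→XOOOX/X.OX.*; (1,1)=+0→XOO.X/XOOX.; (1,4)=+0→XOO.X/X.OXO
ply 4: XOOOX/X.OX. is terminal -1 (X); from .O..X/X.OX. depth 6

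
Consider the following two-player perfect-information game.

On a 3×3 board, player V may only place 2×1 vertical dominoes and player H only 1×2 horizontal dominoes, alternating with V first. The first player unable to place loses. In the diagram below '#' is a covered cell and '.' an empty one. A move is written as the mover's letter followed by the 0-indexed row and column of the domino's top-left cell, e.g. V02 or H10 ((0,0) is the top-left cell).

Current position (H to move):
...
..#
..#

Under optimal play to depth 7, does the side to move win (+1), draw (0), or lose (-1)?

[.../..#/..#] H move#1: H00:-1/##./..#/..#, H01:-1/.##/..#/..#, H10:+1/.../###/..#*, H20:-1/.../..#/###
[.../###/..#] end (terminal -1, V#2); searched .../..#/..# to 7

value(.../..#/..#, H) = +1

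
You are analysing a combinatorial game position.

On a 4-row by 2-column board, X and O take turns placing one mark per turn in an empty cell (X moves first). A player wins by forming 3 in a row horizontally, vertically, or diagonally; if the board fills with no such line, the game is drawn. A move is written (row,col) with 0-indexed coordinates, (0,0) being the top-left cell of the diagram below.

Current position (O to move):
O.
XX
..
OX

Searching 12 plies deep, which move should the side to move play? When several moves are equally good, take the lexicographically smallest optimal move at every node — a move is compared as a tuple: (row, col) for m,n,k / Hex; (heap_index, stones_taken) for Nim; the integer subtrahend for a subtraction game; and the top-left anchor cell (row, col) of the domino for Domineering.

p1 O@[O./XX/../OX]: (0,1)[OO/XX/../OX]-1 (2,0)[O./XX/O./OX]-1 (2,1)[O./XX/.O/OX]+0*
p2 X@[O./XX/.O/OX]: (0,1)[OX/XX/.O/OX]+0* (2,0)[O./XX/XO/OX]+0
p3 O@[OX/XX/.O/OX]: (2,0)[OX/XX/OO/OX]+0*
p4 X@[OX/XX/OO/OX] terminal +0; root [O./XX/../OX] d12

O's best at [O./XX/../OX]: (2,1)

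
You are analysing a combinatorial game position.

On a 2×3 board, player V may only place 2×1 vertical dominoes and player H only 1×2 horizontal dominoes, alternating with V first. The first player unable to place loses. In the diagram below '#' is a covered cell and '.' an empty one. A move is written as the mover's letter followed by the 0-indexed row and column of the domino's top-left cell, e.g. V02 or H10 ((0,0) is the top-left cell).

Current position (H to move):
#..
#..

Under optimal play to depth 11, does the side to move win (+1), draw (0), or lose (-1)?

value(#../#.., H) = +1

[#../#..] H move#1: H01:+1/###/#..*, H11:+1/#../###
[###/#..] end (terminal -1, V#2); searched #../#.. to 11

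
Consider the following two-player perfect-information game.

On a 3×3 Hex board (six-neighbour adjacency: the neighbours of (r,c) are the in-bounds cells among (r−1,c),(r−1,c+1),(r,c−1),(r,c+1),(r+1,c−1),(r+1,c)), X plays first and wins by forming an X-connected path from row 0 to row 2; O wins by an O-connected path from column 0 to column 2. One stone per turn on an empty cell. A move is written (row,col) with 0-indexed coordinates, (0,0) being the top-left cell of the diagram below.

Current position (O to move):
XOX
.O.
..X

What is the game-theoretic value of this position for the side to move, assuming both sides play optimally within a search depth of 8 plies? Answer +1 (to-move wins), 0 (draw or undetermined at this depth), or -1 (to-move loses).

[XOX/.O./..X] O move#1: (1,0):-1/XOX/OO./..X, (1,2):+1/XOX/.OO/..X*, (2,0):-1/XOX/.O./O.X, (2,1):-1/XOX/.O./.OX
[XOX/.OO/..X] X move#2: (1,0):-1/XOX/XOO/..X*, (2,0):-1/XOX/.OO/X.X, (2,1):-1/XOX/.OO/.XX
[XOX/XOO/..X] O move#3: (2,0):+1/XOX/XOO/O.X*, (2,1):-1/XOX/XOO/.OX
[XOX/XOO/O.X] end (terminal -1, X#4); searched XOX/.O./..X to 8

value(XOX/.O./..X, O) = +1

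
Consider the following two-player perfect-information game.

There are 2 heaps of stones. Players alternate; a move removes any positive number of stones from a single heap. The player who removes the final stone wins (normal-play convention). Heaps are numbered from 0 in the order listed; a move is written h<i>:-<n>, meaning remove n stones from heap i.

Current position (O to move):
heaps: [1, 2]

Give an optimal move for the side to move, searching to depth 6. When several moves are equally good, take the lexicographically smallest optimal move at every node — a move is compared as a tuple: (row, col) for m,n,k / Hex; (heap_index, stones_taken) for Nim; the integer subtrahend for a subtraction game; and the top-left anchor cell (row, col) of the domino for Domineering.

[(1,2)] O move#1: h0:-1:-1/(0,2), h1:-1:+1/(1,1)*, h1:-2:-1/(1,0)
[(1,1)] X move#2: h0:-1:-1/(0,1)*, h1:-1:-1/(1,0)
[(0,1)] O move#3: h1:-1:+1/(0,0)*
[(0,0)] end (terminal -1, X#4); searched (1,2) to 6

O's best at [(1,2)]: h1:-1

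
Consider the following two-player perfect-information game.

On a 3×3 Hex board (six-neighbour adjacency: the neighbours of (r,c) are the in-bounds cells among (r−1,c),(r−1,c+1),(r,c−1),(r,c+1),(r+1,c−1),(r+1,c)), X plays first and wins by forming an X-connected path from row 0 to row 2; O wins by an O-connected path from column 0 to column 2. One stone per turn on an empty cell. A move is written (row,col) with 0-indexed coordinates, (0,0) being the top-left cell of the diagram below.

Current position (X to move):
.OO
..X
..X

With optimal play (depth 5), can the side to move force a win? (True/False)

p1 X@[.OO/..X/..X]: (0,0)[XOO/..X/..X]-1* (1,0)[.OO/X.X/..X]-1 (1,1)[.OO/.XX/..X]-1 (2,0)[.OO/..X/X.X]-1 (2,1)[.OO/..X/.XX]-1
p2 O@[XOO/..X/..X]: (1,0)[XOO/O.X/..X]+1* (1,1)[XOO/.OX/..X]+1 (2,0)[XOO/..X/O.X]+1 (2,1)[XOO/..X/.OX]-1
p3 X@[XOO/O.X/..X] terminal -1; root [.OO/..X/..X] d5

X winning at [.OO/..X/..X]: False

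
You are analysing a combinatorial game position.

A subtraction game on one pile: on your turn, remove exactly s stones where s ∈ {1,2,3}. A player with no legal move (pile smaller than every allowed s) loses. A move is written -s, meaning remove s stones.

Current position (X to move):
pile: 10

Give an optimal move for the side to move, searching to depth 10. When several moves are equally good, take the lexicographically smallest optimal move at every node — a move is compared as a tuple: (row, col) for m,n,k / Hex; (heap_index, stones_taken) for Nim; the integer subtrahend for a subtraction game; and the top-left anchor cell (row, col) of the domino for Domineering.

[10] X move#1: -1:-1/9, -2:+1/8*, -3:-1/7
[8] O move#2: -1:-1/7*, -2:-1/6, -3:-1/5
[7] X move#3: -1:-1/6, -2:-1/5, -3:+1/4*
[4] O move#4: -1:-1/3*, -2:-1/2, -3:-1/1
[3] X move#5: -1:-1/2, -2:-1/1, -3:+1/0*
[0] end (terminal -1, O#6); searched 10 to 10

X's best at [10]: -2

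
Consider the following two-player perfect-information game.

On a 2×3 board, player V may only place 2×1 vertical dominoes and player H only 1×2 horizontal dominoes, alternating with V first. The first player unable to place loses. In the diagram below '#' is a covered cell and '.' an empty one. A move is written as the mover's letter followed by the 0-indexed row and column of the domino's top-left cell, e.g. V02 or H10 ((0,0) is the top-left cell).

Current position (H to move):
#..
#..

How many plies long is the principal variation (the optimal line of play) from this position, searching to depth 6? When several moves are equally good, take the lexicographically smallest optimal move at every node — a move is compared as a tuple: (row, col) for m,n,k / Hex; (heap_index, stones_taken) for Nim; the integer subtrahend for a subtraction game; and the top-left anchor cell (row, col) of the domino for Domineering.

ply 1, H at #../#.. | H01=+1→###/#..*; H11=+1→#../###
ply 2: ###/#.. is terminal -1 (V); from #../#.. depth 6

PV length from [#../#..]: 1 ply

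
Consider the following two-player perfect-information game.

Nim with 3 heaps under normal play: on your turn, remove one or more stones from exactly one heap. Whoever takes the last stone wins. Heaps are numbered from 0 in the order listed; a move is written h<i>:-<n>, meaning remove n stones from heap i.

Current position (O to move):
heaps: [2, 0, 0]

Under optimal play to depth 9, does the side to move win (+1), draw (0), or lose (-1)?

value((2,0,0), O) = +1

p1 O@[(2,0,0)]: h0:-1[(1,0,0)]-1 h0:-2[(0,0,0)]+1*
p2 X@[(0,0,0)] terminal -1; root [(2,0,0)] d9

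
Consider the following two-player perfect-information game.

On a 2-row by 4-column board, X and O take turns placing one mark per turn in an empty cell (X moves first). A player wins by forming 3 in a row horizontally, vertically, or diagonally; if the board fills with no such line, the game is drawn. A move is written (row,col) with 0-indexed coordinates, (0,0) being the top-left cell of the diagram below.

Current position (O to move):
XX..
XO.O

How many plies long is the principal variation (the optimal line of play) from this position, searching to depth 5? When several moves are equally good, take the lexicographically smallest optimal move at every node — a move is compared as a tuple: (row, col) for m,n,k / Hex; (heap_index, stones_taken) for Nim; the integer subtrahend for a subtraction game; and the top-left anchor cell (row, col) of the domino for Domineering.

[XX../XO.O] O move#1: (0,2):+0/XXO./XO.O, (0,3):-1/XX.O/XO.O, (1,2):+1/XX../XOOO*
[XX../XOOO] end (terminal -1, X#2); searched XX../XO.O to 5

PV length from [XX../XO.O]: 1 ply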